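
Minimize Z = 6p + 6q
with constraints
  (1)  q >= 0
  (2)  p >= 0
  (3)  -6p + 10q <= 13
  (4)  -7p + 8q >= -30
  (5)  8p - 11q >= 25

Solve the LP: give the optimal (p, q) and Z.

Vertices and Z = 6p + 6q:
  (30/7, 0) → Z = 180/7
  (25/8, 0) → Z = 75/4
  (10, 5) → Z = 90

p = 25/8, q = 0, minimum Z = 75/4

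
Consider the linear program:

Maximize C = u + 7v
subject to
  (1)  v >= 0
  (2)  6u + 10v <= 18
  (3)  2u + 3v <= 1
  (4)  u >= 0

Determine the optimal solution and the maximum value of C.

u = 0, v = 1/3, maximum C = 7/3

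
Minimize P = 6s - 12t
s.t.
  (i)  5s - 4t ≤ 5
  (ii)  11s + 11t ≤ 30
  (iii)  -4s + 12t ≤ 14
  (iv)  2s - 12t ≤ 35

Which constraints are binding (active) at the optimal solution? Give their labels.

Corner points and P = 6s - 12t:
  (175/99, 95/99) → P = -10/11
  (-20/13, -165/52) → P = 375/13
  (103/88, 137/88) → P = -513/44
  (-49/2, -7) → P = -63

The minimum is at (-49/2, -7). Substituting into each constraint, equality holds for (iii) and (iv); the remaining constraints have slack.

(iii) and (iv)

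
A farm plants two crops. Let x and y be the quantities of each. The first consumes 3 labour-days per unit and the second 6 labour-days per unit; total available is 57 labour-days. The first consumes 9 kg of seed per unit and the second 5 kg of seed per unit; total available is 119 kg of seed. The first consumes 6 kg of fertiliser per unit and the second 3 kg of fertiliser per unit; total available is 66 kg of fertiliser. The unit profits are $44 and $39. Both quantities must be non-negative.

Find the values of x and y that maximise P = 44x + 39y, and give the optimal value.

x = 25/3, y = 16/3, maximum P = 1724/3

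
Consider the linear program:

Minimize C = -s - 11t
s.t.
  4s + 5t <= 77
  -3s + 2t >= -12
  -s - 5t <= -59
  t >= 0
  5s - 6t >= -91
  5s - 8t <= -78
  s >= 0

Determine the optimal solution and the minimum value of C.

s = 1/7, t = 107/7, minimum C = -1178/7

At the optimal vertex, 4s + 5t = 77 and 5s - 6t = -91.
Solving simultaneously gives s = 1/7, t = 107/7.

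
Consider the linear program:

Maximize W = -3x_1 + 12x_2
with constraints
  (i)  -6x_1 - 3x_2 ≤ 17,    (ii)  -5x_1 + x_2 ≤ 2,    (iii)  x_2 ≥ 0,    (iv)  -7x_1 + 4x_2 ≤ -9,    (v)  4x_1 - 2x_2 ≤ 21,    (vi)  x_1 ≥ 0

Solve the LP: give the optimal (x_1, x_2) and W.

x_1 = 33, x_2 = 111/2, maximum W = 567

Corner points and W = -3x_1 + 12x_2:
  (9/7, 0) → W = -27/7
  (21/4, 0) → W = -63/4
  (33, 111/2) → W = 567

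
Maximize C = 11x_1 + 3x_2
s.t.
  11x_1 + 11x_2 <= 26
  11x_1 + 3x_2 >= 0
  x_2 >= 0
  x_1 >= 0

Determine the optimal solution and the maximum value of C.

x_1 = 26/11, x_2 = 0, maximum C = 26

Extreme points and C = 11x_1 + 3x_2:
  (26/11, 0) → C = 26
  (0, 26/11) → C = 78/11
  (0, 0) → C = 0

At the optimal vertex, 11x_1 + 11x_2 = 26 and x_2 = 0.
Solving simultaneously gives x_1 = 26/11, x_2 = 0.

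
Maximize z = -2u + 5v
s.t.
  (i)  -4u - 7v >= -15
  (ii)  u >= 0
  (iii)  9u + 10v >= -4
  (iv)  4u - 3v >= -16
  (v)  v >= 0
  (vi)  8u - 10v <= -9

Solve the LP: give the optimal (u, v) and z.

Vertices and z = -2u + 5v:
  (0, 15/7) → z = 75/7
  (29/32, 13/8) → z = 101/16
  (0, 9/10) → z = 9/2

u = 0, v = 15/7, maximum z = 75/7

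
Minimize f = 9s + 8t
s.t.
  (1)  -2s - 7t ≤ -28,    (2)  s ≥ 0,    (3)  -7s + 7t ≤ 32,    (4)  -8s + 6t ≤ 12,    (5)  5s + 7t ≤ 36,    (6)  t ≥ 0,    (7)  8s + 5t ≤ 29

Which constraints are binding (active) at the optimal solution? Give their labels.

Feasible corners and f = 9s + 8t:
  (21/17, 62/17) → f = 685/17
  (63/46, 83/23) → f = 1895/46
  (57/44, 41/11) → f = 1825/44

The minimum is at (21/17, 62/17). Substituting into each constraint, equality holds for (1) and (4); the remaining constraints have slack.

(1) and (4)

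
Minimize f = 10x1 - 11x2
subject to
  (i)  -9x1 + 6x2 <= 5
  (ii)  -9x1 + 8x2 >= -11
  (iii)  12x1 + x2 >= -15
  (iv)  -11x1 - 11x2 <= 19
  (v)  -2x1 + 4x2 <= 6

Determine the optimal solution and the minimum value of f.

Extreme points and f = 10x1 - 11x2:
  (-169/165, -116/165) → f = -138/55
  (2/3, 11/6) → f = -27/2
  (-31/187, -292/187) → f = 2902/187
  (23/5, 19/5) → f = 21/5

At the optimal vertex, -9x1 + 6x2 = 5 and -2x1 + 4x2 = 6.
Solving simultaneously gives x1 = 2/3, x2 = 11/6.

x1 = 2/3, x2 = 11/6, minimum f = -27/2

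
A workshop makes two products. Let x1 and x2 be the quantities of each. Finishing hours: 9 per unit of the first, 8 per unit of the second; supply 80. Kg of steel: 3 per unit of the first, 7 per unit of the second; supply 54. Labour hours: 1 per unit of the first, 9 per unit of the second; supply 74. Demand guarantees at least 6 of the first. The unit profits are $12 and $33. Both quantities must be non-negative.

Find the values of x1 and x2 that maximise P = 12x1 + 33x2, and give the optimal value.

x1 = 6, x2 = 13/4, maximum P = 717/4

Vertices and P = 12x1 + 33x2:
  (80/9, 0) → P = 320/3
  (6, 0) → P = 72
  (6, 13/4) → P = 717/4

At the optimal vertex, 9x1 + 8x2 = 80 and x1 = 6.
Solving simultaneously gives x1 = 6, x2 = 13/4.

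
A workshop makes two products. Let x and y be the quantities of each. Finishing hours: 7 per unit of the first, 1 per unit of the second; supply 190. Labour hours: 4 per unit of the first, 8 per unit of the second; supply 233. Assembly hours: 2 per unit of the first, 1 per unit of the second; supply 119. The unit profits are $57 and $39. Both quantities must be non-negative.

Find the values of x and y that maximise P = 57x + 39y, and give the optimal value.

Vertices and P = 57x + 39y:
  (0, 0) → P = 0
  (0, 233/8) → P = 9087/8
  (190/7, 0) → P = 10830/7
  (99/4, 67/4) → P = 2064

The optimum lies where 7x + y = 190 and 4x + 8y = 233.
Solving simultaneously gives x = 99/4, y = 67/4.

x = 99/4, y = 67/4, maximum P = 2064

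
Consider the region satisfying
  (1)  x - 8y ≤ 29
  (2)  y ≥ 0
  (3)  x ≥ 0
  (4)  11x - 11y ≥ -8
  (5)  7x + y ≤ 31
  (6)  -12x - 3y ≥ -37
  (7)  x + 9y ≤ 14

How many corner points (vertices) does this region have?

Of the 21 pairwise boundary intersections, those satisfying every inequality are:
  (0, 0)
  (37/12, 0)
  (0, 8/11)
  (41/55, 81/55)
  (97/35, 131/105)

5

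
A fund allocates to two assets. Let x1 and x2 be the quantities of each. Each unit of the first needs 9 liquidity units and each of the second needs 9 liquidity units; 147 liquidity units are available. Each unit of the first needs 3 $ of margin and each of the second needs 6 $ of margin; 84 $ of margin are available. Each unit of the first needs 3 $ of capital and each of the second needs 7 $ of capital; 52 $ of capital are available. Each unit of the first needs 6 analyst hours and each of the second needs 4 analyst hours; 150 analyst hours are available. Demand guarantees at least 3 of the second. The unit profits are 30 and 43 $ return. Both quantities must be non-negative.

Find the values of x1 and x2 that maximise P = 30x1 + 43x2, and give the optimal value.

x1 = 31/3, x2 = 3, maximum P = 439

Extreme points and P = 30x1 + 43x2:
  (0, 52/7) → P = 2236/7
  (0, 3) → P = 129
  (31/3, 3) → P = 439

The binding constraints are 3x1 + 7x2 = 52 and x2 = 3.
Solving simultaneously gives x1 = 31/3, x2 = 3.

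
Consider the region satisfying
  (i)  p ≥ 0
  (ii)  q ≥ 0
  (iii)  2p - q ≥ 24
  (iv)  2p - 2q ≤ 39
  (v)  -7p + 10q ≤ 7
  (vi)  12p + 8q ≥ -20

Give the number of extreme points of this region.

Of the 15 pairwise boundary intersections, those satisfying every inequality are:
  (12, 0)
  (39/2, 0)
  (19, 14)
  (202/3, 287/6)

4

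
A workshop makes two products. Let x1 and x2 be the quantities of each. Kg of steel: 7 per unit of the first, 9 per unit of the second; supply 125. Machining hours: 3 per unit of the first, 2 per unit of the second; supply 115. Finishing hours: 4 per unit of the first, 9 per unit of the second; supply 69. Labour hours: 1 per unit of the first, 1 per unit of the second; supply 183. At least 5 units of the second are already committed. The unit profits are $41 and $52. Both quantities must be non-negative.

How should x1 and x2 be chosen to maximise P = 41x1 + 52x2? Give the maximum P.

x1 = 6, x2 = 5, maximum P = 506

Corner points and P = 41x1 + 52x2:
  (0, 23/3) → P = 1196/3
  (0, 5) → P = 260
  (6, 5) → P = 506

At the optimal vertex, 4x1 + 9x2 = 69 and x2 = 5.
Solving simultaneously gives x1 = 6, x2 = 5.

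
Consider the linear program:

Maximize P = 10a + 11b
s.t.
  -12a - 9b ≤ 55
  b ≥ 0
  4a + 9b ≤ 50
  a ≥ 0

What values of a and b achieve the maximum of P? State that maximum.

Vertices and P = 10a + 11b:
  (25/2, 0) → P = 125
  (0, 0) → P = 0
  (0, 50/9) → P = 550/9

a = 25/2, b = 0, maximum P = 125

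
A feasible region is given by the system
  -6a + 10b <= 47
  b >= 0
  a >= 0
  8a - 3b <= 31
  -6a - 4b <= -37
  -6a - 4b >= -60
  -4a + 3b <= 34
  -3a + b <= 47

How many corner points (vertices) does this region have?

4

Intersecting each pair of boundary lines and keeping only the points that satisfy every inequality leaves:
  (13/6, 6)
  (103/21, 107/14)
  (47/10, 11/5)
  (152/25, 147/25)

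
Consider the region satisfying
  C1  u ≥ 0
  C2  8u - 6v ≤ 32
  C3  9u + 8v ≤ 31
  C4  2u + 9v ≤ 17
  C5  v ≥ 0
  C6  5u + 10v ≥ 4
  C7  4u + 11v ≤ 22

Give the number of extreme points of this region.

Pairwise boundary intersections that survive every other constraint:
  (0, 17/9)
  (0, 2/5)
  (31/9, 0)
  (165/67, 74/67)
  (11/14, 12/7)
  (4/5, 0)

6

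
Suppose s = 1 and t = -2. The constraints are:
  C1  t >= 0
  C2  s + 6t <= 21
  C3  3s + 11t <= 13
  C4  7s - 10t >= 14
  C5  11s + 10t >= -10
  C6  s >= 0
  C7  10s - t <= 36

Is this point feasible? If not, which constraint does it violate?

Constraint C1: t = -2, which is not ≥ 0. All other constraints are satisfied.

not feasible — violates C1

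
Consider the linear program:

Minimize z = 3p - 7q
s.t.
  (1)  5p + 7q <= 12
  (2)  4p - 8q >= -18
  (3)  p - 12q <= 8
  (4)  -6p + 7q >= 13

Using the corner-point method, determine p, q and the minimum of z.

p = -15/34, q = 69/34, minimum z = -264/17

Corner points and z = 3p - 7q:
  (-15/34, 69/34) → z = -264/17
  (-1/11, 137/77) → z = -140/11
  (-7, -5/4) → z = -49/4
  (-212/65, -61/65) → z = -209/65

The binding constraints are 5p + 7q = 12 and 4p - 8q = -18.
Solving simultaneously gives p = -15/34, q = 69/34.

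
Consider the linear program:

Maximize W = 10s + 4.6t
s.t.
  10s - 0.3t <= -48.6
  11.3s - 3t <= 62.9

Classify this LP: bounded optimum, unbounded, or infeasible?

From the feasible point (-5489/887, -117818/2661), moving in the direction (0.3, 10) keeps every constraint satisfied while W increases without bound.

unbounded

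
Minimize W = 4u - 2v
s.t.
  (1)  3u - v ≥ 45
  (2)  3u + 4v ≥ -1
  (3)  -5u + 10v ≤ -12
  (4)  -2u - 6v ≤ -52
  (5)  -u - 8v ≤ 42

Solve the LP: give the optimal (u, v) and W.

u = 438/25, v = 189/25, minimum W = 1374/25

The feasible region is unbounded (it extends along (2, 1), (8, -1)), but W strictly increases along every unbounded feasible direction, so there is no improving ray and the minimum is attained at a vertex.

The binding constraints are 3u - v = 45 and -5u + 10v = -12.
Solving simultaneously gives u = 438/25, v = 189/25.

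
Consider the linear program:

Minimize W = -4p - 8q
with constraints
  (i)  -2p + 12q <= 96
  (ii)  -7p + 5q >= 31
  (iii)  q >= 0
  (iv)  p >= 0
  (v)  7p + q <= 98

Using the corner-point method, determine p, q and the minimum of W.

p = 54/37, q = 305/37, minimum W = -2656/37

Corner points and W = -4p - 8q:
  (54/37, 305/37) → W = -2656/37
  (0, 8) → W = -64
  (0, 31/5) → W = -248/5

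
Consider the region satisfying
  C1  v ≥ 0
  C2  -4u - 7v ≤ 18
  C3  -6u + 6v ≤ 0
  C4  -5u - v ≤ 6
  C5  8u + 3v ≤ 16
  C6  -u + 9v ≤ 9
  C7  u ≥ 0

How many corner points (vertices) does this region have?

4

Of the 21 pairwise boundary intersections, those satisfying every inequality are:
  (0, 0)
  (2, 0)
  (9/8, 9/8)
  (39/25, 88/75)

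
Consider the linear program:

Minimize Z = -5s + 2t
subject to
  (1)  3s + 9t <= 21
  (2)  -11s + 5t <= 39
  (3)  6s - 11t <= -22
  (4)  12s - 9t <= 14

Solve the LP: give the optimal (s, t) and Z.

Corner points and Z = -5s + 2t:
  (-41/19, 58/19) → Z = 321/19
  (11/29, 64/29) → Z = 73/29
  (-319/91, 8/91) → Z = 1611/91

s = 11/29, t = 64/29, minimum Z = 73/29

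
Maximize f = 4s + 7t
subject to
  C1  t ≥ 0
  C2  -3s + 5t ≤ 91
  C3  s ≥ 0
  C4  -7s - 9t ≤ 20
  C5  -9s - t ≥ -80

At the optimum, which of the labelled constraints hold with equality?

C2 and C5

Extreme points and f = 4s + 7t:
  (0, 0) → f = 0
  (80/9, 0) → f = 320/9
  (0, 91/5) → f = 637/5
  (103/16, 353/16) → f = 2883/16

The maximum is at (103/16, 353/16). Substituting into each constraint, equality holds for C2 and C5; the remaining constraints have slack.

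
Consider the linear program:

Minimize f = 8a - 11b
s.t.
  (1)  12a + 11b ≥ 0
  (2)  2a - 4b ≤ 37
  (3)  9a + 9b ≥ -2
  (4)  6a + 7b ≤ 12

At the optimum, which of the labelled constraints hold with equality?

Extreme points and f = 8a - 11b:
  (22/9, -8/3) → f = 440/9
  (-22/3, 8) → f = -440/3
  (325/54, -337/54) → f = 6307/54
  (307/38, -99/19) → f = 2317/19

The minimum is at (-22/3, 8). Substituting into each constraint, equality holds for (1) and (4); the remaining constraints have slack.

(1) and (4)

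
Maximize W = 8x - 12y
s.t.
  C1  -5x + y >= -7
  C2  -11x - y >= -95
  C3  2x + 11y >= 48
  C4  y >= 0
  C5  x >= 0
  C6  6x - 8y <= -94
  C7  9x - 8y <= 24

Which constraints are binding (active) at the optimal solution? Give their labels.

Corner points and W = 8x - 12y:
  (51/8, 199/8) → W = -495/2
  (75/17, 256/17) → W = -2472/17
  (0, 95) → W = -1140
  (0, 47/4) → W = -141

The maximum is at (0, 47/4). Substituting into each constraint, equality holds for C5 and C6; the remaining constraints have slack.

C5 and C6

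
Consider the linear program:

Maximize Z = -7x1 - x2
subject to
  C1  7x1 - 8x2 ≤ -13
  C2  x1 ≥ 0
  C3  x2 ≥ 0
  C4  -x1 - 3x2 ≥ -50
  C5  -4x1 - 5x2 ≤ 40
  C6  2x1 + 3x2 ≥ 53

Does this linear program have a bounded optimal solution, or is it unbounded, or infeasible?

bounded optimum

Extreme points and Z = -7x1 - x2:
  (361/29, 363/29) → Z = -2890/29
  (385/37, 397/37) → Z = -3092/37
  (3, 47/3) → Z = -110/3
The feasible region has finitely many vertices and no improving ray; the maximum is -110/3 at (3, 47/3).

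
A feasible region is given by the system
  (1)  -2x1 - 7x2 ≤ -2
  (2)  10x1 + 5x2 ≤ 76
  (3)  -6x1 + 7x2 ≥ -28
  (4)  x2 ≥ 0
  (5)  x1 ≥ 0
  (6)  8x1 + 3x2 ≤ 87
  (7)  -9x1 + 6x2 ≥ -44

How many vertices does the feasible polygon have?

6

Intersecting each pair of boundary lines and keeping only the points that satisfy every inequality leaves:
  (1, 0)
  (0, 2/7)
  (0, 76/5)
  (676/105, 244/105)
  (14/3, 0)
  (140/27, 4/9)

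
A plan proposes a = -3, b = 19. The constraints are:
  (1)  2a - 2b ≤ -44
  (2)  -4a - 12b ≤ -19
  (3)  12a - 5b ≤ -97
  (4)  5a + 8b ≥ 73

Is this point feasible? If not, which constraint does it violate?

(1): -44 ≤ -44 ✓
(2): -216 ≤ -19 ✓
(3): -131 ≤ -97 ✓
(4): 137 ≥ 73 ✓

feasible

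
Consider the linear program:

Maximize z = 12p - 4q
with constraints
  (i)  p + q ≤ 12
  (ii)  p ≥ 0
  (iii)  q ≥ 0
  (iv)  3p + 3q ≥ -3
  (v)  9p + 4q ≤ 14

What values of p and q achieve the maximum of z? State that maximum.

Corner points and z = 12p - 4q:
  (0, 0) → z = 0
  (0, 7/2) → z = -14
  (14/9, 0) → z = 56/3

At the optimal vertex, q = 0 and 9p + 4q = 14.
Solving simultaneously gives p = 14/9, q = 0.

p = 14/9, q = 0, maximum z = 56/3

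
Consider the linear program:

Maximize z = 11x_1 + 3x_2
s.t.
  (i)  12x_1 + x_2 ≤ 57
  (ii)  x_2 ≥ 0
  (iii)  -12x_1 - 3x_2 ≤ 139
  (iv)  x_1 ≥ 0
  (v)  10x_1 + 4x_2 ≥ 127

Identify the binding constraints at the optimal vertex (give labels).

Feasible corners and z = 11x_1 + 3x_2:
  (0, 57) → z = 171
  (101/38, 477/19) → z = 3973/38
  (0, 127/4) → z = 381/4

The maximum is at (0, 57). Substituting into each constraint, equality holds for (i) and (iv); the remaining constraints have slack.

(i) and (iv)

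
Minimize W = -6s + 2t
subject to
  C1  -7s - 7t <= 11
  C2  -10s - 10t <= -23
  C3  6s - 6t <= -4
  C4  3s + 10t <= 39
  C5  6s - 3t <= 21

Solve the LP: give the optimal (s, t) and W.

s = 97/39, t = 41/13, minimum W = -112/13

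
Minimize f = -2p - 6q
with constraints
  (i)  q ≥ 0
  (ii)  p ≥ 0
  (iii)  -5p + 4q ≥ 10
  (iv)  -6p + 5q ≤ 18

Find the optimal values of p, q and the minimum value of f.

Extreme points and f = -2p - 6q:
  (0, 5/2) → f = -15
  (0, 18/5) → f = -108/5
  (22, 30) → f = -224

p = 22, q = 30, minimum f = -224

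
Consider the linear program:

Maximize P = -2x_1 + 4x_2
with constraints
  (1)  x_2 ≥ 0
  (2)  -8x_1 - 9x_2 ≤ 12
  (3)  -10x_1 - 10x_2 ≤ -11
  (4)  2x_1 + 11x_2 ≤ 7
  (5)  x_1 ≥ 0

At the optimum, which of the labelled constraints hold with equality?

(3) and (4)

Vertices and P = -2x_1 + 4x_2:
  (11/10, 0) → P = -11/5
  (7/2, 0) → P = -7
  (17/30, 8/15) → P = 1

The maximum is at (17/30, 8/15). Substituting into each constraint, equality holds for (3) and (4); the remaining constraints have slack.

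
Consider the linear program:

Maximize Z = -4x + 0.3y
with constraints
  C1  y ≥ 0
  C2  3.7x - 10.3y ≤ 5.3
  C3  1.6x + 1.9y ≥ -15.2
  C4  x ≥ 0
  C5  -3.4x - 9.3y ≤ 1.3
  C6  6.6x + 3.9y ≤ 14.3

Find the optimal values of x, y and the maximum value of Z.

Vertices and Z = -4x + 0.3y:
  (53/37, 0) → Z = -212/37
  (0, 0) → Z = 0
  (16796/8241, 1793/8241) → Z = -666461/82410
  (0, 11/3) → Z = 11/10

The optimum lies where x = 0 and 6.6x + 3.9y = 14.3.
Solving simultaneously gives x = 0, y = 11/3.

x = 0, y = 11/3, maximum Z = 11/10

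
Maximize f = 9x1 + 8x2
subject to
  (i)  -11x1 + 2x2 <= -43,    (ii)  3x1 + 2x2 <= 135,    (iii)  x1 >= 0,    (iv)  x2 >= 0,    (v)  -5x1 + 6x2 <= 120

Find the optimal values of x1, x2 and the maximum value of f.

x1 = 285/14, x2 = 1035/28, maximum f = 6705/14

Vertices and f = 9x1 + 8x2:
  (43/11, 0) → f = 387/11
  (249/28, 1535/56) → f = 8381/28
  (45, 0) → f = 405
  (285/14, 1035/28) → f = 6705/14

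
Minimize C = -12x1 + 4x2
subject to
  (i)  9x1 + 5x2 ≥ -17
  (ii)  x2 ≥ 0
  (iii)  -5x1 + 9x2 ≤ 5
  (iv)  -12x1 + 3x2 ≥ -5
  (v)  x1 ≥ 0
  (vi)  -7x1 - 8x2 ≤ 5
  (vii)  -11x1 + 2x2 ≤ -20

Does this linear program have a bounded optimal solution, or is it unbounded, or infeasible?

The boundaries x2 = 0 and -12x1 + 3x2 = -5 meet at (5/12, 0), but that point violates -11x1 + 2x2 ≤ -20. Every candidate vertex is excluded by some other constraint, so the feasible region is empty.

infeasible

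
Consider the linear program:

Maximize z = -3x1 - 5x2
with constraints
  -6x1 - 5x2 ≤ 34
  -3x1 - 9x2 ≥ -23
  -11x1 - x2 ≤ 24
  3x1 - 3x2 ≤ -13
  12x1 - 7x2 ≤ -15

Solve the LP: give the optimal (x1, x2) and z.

Extreme points and z = -3x1 - 5x2:
  (-239/96, 325/96) → z = -227/24
  (-4/3, 3) → z = -11
  (-85/36, 71/36) → z = -25/9

x1 = -85/36, x2 = 71/36, maximum z = -25/9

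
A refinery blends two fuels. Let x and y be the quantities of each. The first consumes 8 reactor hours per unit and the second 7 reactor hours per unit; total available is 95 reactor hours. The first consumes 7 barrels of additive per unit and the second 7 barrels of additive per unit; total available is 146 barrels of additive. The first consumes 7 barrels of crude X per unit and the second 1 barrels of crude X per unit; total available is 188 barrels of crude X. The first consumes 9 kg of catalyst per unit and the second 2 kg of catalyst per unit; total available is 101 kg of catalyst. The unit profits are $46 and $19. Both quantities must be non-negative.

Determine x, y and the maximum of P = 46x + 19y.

x = 11, y = 1, maximum P = 525

Extreme points and P = 46x + 19y:
  (0, 0) → P = 0
  (0, 95/7) → P = 1805/7
  (101/9, 0) → P = 4646/9
  (11, 1) → P = 525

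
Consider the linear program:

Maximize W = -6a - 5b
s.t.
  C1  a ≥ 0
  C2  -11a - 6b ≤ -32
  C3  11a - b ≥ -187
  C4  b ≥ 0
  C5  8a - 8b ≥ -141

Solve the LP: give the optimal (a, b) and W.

Feasible corners and W = -6a - 5b:
  (0, 16/3) → W = -80/3
  (0, 141/8) → W = -705/8
  (32/11, 0) → W = -192/11
The feasible region is unbounded (it extends along (1, 1), (1, 0)), but W strictly decreases along every unbounded feasible direction, so there is no improving ray and the maximum is attained at a vertex.

At the optimal vertex, -11a - 6b = -32 and b = 0.
Solving simultaneously gives a = 32/11, b = 0.

a = 32/11, b = 0, maximum W = -192/11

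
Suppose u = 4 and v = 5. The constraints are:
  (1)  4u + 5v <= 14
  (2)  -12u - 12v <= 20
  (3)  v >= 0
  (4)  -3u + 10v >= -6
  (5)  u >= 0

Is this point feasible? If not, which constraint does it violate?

not feasible — violates (1)

Constraint (1): 4u + 5v = 41, which is not ≤ 14. All other constraints are satisfied.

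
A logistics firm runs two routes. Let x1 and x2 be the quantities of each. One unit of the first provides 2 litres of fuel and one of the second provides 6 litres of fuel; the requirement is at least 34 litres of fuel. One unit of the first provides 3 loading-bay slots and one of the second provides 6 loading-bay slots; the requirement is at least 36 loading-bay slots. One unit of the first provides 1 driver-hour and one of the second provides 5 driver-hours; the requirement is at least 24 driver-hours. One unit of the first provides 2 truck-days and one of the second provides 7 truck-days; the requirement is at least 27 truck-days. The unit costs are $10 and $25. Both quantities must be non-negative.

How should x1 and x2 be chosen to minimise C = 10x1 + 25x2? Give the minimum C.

x1 = 2, x2 = 5, minimum C = 145

Extreme points and C = 10x1 + 25x2:
  (0, 6) → C = 150
  (24, 0) → C = 240
  (2, 5) → C = 145
  (13/2, 7/2) → C = 305/2
The feasible region is unbounded (it extends along (0, 1), (1, 0)), but C strictly increases along every unbounded feasible direction, so there is no improving ray and the minimum is attained at a vertex.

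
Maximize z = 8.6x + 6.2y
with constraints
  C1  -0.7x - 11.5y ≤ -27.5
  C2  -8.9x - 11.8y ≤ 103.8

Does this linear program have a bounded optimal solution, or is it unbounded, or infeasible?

From the feasible point (-151820/9409, 31741/9409), moving in the direction (11.5, -0.7) keeps every constraint satisfied while z increases without bound.

unbounded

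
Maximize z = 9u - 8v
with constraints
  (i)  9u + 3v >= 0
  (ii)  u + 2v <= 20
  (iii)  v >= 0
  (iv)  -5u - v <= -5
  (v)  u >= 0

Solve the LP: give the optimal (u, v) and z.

u = 20, v = 0, maximum z = 180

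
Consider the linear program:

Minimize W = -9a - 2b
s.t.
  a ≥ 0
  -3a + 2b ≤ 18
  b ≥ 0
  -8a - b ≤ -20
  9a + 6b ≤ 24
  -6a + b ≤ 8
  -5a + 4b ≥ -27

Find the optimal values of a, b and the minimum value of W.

a = 8/3, b = 0, minimum W = -24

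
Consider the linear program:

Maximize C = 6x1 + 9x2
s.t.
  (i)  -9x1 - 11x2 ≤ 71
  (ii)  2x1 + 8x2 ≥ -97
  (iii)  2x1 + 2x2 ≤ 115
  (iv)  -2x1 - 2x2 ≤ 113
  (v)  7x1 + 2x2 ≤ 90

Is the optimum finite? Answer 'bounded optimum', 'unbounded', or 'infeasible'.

unbounded

From the feasible point (499/50, -731/50), moving in the direction (-2, 2) keeps every constraint satisfied while C increases without bound.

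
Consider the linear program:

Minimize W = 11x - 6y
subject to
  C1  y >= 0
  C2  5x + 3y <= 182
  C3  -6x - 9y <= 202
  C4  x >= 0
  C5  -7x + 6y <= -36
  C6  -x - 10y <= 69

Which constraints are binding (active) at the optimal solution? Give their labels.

C1 and C5

Extreme points and W = 11x - 6y:
  (182/5, 0) → W = 2002/5
  (36/7, 0) → W = 396/7
  (400/17, 1094/51) → W = 2212/17

The minimum is at (36/7, 0). Substituting into each constraint, equality holds for C1 and C5; the remaining constraints have slack.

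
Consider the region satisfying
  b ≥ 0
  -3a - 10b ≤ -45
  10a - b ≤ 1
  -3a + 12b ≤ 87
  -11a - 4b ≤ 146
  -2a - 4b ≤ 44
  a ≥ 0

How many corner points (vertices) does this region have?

The feasible vertices (each the meet of two boundaries and inside every other half-plane) are:
  (55/103, 447/103)
  (0, 9/2)
  (11/13, 97/13)
  (0, 29/4)

4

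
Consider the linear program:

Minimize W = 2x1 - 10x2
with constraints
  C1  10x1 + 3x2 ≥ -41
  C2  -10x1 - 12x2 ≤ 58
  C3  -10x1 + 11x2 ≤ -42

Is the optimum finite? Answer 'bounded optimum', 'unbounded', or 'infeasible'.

From the feasible point (-67/115, -100/23), moving in the direction (11, 10) keeps every constraint satisfied while W decreases without bound.

unbounded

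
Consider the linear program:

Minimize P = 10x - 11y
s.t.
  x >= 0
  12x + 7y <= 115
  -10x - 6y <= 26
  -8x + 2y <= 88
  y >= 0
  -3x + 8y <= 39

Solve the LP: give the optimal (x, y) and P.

Corner points and P = 10x - 11y:
  (0, 0) → P = 0
  (0, 39/8) → P = -429/8
  (115/12, 0) → P = 575/6
  (647/117, 271/39) → P = -2473/117

At the optimal vertex, x = 0 and -3x + 8y = 39.
Solving simultaneously gives x = 0, y = 39/8.

x = 0, y = 39/8, minimum P = -429/8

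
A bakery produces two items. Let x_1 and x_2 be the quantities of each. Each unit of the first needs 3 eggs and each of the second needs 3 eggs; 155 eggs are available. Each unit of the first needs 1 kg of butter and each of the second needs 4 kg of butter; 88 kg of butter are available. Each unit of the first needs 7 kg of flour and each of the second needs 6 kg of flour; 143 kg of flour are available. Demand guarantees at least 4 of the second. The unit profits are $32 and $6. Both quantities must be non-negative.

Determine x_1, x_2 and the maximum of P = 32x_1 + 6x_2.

The binding constraints are 7x_1 + 6x_2 = 143 and x_2 = 4.
Solving simultaneously gives x_1 = 17, x_2 = 4.

x_1 = 17, x_2 = 4, maximum P = 568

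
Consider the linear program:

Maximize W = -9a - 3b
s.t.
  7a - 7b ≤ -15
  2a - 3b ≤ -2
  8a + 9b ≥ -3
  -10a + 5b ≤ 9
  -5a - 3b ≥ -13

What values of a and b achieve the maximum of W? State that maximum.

a = 12/35, b = 87/35, maximum W = -369/35

Feasible corners and W = -9a - 3b:
  (12/35, 87/35) → W = -369/35
  (23/28, 83/28) → W = -114/7
  (38/55, 35/11) → W = -867/55

At the optimal vertex, 7a - 7b = -15 and -10a + 5b = 9.
Solving simultaneously gives a = 12/35, b = 87/35.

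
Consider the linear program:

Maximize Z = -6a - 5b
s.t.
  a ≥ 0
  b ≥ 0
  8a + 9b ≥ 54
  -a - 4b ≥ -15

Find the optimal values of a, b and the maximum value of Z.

Vertices and Z = -6a - 5b:
  (27/4, 0) → Z = -81/2
  (15, 0) → Z = -90
  (81/23, 66/23) → Z = -816/23

The binding constraints are 8a + 9b = 54 and -a - 4b = -15.
Solving simultaneously gives a = 81/23, b = 66/23.

a = 81/23, b = 66/23, maximum Z = -816/23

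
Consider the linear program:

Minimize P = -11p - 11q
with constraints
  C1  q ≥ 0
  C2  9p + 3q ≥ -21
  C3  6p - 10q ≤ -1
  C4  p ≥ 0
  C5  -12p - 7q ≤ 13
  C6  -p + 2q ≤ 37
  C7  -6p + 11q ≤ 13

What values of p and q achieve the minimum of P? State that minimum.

Feasible corners and P = -11p - 11q:
  (0, 1/10) → P = -11/10
  (119/6, 12) → P = -2101/6
  (0, 13/11) → P = -13

At the optimal vertex, 6p - 10q = -1 and -6p + 11q = 13.
Solving simultaneously gives p = 119/6, q = 12.

p = 119/6, q = 12, minimum P = -2101/6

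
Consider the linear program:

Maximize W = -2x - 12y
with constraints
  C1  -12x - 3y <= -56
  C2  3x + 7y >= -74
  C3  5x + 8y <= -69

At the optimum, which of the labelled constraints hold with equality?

C2 and C3

Vertices and W = -2x - 12y:
  (614/75, -352/25) → W = 11444/75
  (655/81, -1108/81) → W = 11986/81
  (109/11, -163/11) → W = 158

The maximum is at (109/11, -163/11). Substituting into each constraint, equality holds for C2 and C3; the remaining constraints have slack.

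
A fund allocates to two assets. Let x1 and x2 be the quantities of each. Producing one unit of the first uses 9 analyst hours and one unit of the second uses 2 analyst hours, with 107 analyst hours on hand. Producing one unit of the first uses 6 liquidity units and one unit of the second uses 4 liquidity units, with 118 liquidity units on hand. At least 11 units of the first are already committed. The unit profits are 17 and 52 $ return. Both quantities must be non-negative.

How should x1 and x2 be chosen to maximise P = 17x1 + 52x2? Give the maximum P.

x1 = 11, x2 = 4, maximum P = 395

Corner points and P = 17x1 + 52x2:
  (107/9, 0) → P = 1819/9
  (11, 0) → P = 187
  (11, 4) → P = 395

The binding constraints are 9x1 + 2x2 = 107 and x1 = 11.
Solving simultaneously gives x1 = 11, x2 = 4.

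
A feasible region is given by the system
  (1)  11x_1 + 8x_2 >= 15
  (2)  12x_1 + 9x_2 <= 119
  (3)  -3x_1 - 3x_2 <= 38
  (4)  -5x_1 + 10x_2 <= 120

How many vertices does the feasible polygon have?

4

Intersecting each pair of boundary lines and keeping only the points that satisfy every inequality leaves:
  (349/9, -463/9)
  (-27/5, 93/10)
  (233/3, -271/3)
  (2/3, 37/3)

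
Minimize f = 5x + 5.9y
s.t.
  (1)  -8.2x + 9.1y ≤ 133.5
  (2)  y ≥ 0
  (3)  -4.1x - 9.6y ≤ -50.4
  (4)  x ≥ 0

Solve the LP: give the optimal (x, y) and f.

x = 0, y = 5.25, minimum f = 30.975

Feasible corners and f = 5x + 5.9y:
  (0, 1335/91) → f = 15753/182
  (504/41, 0) → f = 2520/41
  (0, 21/4) → f = 1239/40
The feasible region is unbounded (it extends along (91, 82), (1, 0)), but f strictly increases along every unbounded feasible direction, so there is no improving ray and the minimum is attained at a vertex.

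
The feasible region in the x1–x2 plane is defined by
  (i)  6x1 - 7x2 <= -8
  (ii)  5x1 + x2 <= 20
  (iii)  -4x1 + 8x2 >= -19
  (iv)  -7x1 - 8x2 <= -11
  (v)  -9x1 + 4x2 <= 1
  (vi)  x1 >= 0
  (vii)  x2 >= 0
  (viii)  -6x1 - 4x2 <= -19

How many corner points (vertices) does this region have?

4

The feasible vertices (each the meet of two boundaries and inside every other half-plane) are:
  (132/41, 160/41)
  (101/66, 27/11)
  (79/29, 185/29)
  (6/5, 59/20)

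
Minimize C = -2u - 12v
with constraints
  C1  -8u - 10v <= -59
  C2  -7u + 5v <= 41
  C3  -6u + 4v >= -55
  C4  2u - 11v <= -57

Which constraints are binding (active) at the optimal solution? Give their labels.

C2 and C3

Extreme points and C = -2u - 12v:
  (-23/22, 741/110) → C = -4331/55
  (79/108, 287/54) → C = -3523/54
  (439/2, 631/2) → C = -4225
  (833/58, 226/29) → C = -3545/29

The minimum is at (439/2, 631/2). Substituting into each constraint, equality holds for C2 and C3; the remaining constraints have slack.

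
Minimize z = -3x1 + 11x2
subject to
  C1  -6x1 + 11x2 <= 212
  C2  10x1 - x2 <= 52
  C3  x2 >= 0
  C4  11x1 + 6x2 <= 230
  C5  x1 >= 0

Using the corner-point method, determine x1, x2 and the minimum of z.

Feasible corners and z = -3x1 + 11x2:
  (98/13, 304/13) → z = 3050/13
  (0, 212/11) → z = 212
  (26/5, 0) → z = -78/5
  (0, 0) → z = 0

The optimum lies where 10x1 - x2 = 52 and x2 = 0.
Solving simultaneously gives x1 = 26/5, x2 = 0.

x1 = 26/5, x2 = 0, minimum z = -78/5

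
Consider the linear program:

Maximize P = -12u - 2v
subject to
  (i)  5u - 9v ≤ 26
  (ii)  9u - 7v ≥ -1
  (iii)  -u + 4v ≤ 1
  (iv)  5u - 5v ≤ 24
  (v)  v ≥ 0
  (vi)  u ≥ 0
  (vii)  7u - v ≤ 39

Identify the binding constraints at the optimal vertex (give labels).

Corner points and P = -12u - 2v:
  (3/29, 8/29) → P = -52/29
  (0, 1/7) → P = -2/7
  (157/27, 46/27) → P = -1976/27
  (24/5, 0) → P = -288/5
  (57/10, 9/10) → P = -351/5
  (0, 0) → P = 0

The maximum is at (0, 0). Substituting into each constraint, equality holds for (v) and (vi); the remaining constraints have slack.

(v) and (vi)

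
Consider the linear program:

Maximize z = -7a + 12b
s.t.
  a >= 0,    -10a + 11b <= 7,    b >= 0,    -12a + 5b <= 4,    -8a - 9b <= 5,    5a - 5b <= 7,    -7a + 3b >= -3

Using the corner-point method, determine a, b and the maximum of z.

Corner points and z = -7a + 12b:
  (0, 7/11) → z = 84/11
  (0, 0) → z = 0
  (54/47, 79/47) → z = 570/47
  (3/7, 0) → z = -3

a = 54/47, b = 79/47, maximum z = 570/47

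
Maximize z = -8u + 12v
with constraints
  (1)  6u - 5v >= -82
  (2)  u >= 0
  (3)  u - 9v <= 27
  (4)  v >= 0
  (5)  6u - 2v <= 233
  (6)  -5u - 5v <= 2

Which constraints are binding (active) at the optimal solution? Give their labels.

(1) and (5)

Vertices and z = -8u + 12v:
  (0, 82/5) → z = 984/5
  (443/6, 105) → z = 2008/3
  (0, 0) → z = 0
  (27, 0) → z = -216
  (2043/52, 71/52) → z = -3873/13

The maximum is at (443/6, 105). Substituting into each constraint, equality holds for (1) and (5); the remaining constraints have slack.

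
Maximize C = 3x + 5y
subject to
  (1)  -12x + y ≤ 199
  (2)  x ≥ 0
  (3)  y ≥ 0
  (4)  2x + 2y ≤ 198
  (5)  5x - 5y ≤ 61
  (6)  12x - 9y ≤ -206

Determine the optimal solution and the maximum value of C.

Extreme points and C = 3x + 5y:
  (0, 99) → C = 495
  (0, 206/9) → C = 1030/9
  (685/21, 1394/21) → C = 9025/21

x = 0, y = 99, maximum C = 495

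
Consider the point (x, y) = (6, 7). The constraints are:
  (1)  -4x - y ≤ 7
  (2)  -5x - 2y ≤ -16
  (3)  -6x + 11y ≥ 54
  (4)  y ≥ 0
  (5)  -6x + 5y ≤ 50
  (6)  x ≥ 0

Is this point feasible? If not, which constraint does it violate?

not feasible — violates (3)

Constraint (3): -6x + 11y = 41, which is not ≥ 54. All other constraints are satisfied.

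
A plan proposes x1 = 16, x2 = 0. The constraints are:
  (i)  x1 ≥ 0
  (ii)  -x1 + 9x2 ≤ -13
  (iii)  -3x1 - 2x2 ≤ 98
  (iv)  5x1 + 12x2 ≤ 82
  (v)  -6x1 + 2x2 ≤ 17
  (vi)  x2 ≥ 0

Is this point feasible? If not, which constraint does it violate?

(i): 16 ≥ 0 ✓
(ii): -16 ≤ -13 ✓
(iii): -48 ≤ 98 ✓
(iv): 80 ≤ 82 ✓
(v): -96 ≤ 17 ✓
(vi): 0 ≥ 0 ✓

feasible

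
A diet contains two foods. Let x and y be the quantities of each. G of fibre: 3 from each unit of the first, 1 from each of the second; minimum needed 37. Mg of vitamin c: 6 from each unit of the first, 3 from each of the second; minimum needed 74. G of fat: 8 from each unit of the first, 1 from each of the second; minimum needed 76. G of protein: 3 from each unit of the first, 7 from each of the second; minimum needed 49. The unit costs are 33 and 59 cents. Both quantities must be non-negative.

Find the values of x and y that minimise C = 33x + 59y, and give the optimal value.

The feasible region is unbounded (it extends along (0, 1), (1, 0)), but C strictly increases along every unbounded feasible direction, so there is no improving ray and the minimum is attained at a vertex.

x = 35/3, y = 2, minimum C = 503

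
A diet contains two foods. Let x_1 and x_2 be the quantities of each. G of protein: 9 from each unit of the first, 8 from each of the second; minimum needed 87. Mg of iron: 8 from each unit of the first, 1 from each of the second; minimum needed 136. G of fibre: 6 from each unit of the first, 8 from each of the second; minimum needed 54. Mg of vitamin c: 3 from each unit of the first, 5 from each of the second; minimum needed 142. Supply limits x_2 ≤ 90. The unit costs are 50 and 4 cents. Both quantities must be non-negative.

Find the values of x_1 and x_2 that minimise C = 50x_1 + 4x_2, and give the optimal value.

Vertices and C = 50x_1 + 4x_2:
  (142/3, 0) → C = 7100/3
  (538/37, 728/37) → C = 29812/37
  (23/4, 90) → C = 1295/2
The feasible region is unbounded (it extends along (1, 0)), but C strictly increases along every unbounded feasible direction, so there is no improving ray and the minimum is attained at a vertex.

The optimum lies where 8x_1 + x_2 = 136 and x_2 = 90.
Solving simultaneously gives x_1 = 23/4, x_2 = 90.

x_1 = 23/4, x_2 = 90, minimum C = 1295/2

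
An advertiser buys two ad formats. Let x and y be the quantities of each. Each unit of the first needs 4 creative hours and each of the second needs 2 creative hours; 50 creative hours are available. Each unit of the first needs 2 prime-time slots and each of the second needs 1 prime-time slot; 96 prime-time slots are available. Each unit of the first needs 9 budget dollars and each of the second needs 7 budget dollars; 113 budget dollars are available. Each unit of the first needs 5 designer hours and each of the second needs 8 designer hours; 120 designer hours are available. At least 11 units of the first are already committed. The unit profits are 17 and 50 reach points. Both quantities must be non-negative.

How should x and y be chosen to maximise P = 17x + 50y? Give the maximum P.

Extreme points and P = 17x + 50y:
  (25/2, 0) → P = 425/2
  (11, 0) → P = 187
  (62/5, 1/5) → P = 1104/5
  (11, 2) → P = 287

At the optimal vertex, 9x + 7y = 113 and x = 11.
Solving simultaneously gives x = 11, y = 2.

x = 11, y = 2, maximum P = 287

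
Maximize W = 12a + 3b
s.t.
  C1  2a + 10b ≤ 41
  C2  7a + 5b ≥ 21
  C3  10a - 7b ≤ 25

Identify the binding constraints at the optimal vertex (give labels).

C1 and C3

Extreme points and W = 12a + 3b:
  (1/12, 49/12) → W = 53/4
  (179/38, 60/19) → W = 66
  (272/99, 35/99) → W = 1123/33

The maximum is at (179/38, 60/19). Substituting into each constraint, equality holds for C1 and C3; the remaining constraints have slack.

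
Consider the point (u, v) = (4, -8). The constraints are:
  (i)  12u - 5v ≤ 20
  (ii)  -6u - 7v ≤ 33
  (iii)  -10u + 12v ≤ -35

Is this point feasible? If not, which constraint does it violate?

Constraint (i): 12u - 5v = 88, which is not ≤ 20. All other constraints are satisfied.

not feasible — violates (i)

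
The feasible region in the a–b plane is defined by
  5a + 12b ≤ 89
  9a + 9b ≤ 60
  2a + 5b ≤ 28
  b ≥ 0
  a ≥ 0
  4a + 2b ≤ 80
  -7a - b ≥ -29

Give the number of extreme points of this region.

5

Intersecting each pair of boundary lines and keeping only the points that satisfy every inequality leaves:
  (16/9, 44/9)
  (67/18, 53/18)
  (0, 28/5)
  (0, 0)
  (29/7, 0)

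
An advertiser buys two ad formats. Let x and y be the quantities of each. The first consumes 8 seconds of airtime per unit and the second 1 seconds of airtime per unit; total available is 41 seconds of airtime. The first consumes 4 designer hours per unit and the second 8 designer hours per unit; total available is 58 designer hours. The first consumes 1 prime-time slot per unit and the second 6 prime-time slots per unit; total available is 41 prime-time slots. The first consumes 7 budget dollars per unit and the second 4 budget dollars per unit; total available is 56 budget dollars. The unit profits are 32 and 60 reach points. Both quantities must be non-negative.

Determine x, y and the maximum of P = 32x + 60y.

Extreme points and P = 32x + 60y:
  (0, 0) → P = 0
  (0, 41/6) → P = 410
  (41/8, 0) → P = 164
  (9/2, 5) → P = 444
  (5/4, 53/8) → P = 875/2

x = 9/2, y = 5, maximum P = 444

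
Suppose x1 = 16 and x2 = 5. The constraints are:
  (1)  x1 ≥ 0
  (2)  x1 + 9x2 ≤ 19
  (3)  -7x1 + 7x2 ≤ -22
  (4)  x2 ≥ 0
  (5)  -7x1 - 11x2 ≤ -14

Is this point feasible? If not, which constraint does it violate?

not feasible — violates (2)

Constraint (2): x1 + 9x2 = 61, which is not ≤ 19. All other constraints are satisfied.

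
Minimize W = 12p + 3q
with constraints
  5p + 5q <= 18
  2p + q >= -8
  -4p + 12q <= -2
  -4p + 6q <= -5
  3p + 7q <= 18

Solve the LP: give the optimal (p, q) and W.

p = -43/16, q = -21/8, minimum W = -321/8

The feasible region is unbounded (it extends along (1, -1), (1, -2)), but W strictly increases along every unbounded feasible direction, so there is no improving ray and the minimum is attained at a vertex.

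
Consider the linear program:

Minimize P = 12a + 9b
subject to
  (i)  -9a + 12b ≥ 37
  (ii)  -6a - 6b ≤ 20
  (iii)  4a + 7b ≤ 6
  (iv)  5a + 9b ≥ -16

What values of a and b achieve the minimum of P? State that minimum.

The binding constraints are -6a - 6b = 20 and 4a + 7b = 6.
Solving simultaneously gives a = -88/9, b = 58/9.

a = -88/9, b = 58/9, minimum P = -178/3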